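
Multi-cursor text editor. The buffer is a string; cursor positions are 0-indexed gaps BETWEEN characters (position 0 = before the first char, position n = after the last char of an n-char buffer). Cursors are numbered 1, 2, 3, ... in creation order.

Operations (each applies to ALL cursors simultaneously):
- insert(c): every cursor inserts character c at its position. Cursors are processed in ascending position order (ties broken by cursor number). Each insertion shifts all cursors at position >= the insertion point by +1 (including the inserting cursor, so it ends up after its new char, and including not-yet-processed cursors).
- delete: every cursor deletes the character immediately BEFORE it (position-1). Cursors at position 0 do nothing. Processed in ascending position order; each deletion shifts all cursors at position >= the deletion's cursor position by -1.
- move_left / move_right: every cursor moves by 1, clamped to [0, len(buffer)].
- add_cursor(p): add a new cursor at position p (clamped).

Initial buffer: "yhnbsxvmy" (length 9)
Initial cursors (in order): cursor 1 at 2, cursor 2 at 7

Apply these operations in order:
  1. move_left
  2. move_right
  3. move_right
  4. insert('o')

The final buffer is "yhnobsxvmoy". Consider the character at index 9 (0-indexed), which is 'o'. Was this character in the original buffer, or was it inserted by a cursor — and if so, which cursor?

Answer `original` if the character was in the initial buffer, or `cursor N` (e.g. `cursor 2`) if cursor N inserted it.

After op 1 (move_left): buffer="yhnbsxvmy" (len 9), cursors c1@1 c2@6, authorship .........
After op 2 (move_right): buffer="yhnbsxvmy" (len 9), cursors c1@2 c2@7, authorship .........
After op 3 (move_right): buffer="yhnbsxvmy" (len 9), cursors c1@3 c2@8, authorship .........
After op 4 (insert('o')): buffer="yhnobsxvmoy" (len 11), cursors c1@4 c2@10, authorship ...1.....2.
Authorship (.=original, N=cursor N): . . . 1 . . . . . 2 .
Index 9: author = 2

Answer: cursor 2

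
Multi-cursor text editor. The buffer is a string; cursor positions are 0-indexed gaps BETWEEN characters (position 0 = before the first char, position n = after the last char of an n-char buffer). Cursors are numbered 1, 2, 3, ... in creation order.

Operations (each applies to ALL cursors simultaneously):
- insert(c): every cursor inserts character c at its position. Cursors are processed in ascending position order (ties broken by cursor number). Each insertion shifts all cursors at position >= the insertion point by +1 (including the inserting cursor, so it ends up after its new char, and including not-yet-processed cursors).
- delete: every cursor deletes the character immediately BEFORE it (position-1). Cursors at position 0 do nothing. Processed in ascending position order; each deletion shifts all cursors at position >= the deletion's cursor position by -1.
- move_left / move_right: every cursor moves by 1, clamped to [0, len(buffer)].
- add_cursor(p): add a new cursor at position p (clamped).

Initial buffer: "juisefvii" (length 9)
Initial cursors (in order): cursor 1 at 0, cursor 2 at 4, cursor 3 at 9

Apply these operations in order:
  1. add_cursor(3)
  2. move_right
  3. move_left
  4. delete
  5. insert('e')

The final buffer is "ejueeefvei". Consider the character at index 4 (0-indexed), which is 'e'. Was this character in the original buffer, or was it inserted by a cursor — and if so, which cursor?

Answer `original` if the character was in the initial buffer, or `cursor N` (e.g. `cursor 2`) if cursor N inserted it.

Answer: cursor 4

Derivation:
After op 1 (add_cursor(3)): buffer="juisefvii" (len 9), cursors c1@0 c4@3 c2@4 c3@9, authorship .........
After op 2 (move_right): buffer="juisefvii" (len 9), cursors c1@1 c4@4 c2@5 c3@9, authorship .........
After op 3 (move_left): buffer="juisefvii" (len 9), cursors c1@0 c4@3 c2@4 c3@8, authorship .........
After op 4 (delete): buffer="juefvi" (len 6), cursors c1@0 c2@2 c4@2 c3@5, authorship ......
After op 5 (insert('e')): buffer="ejueeefvei" (len 10), cursors c1@1 c2@5 c4@5 c3@9, authorship 1..24...3.
Authorship (.=original, N=cursor N): 1 . . 2 4 . . . 3 .
Index 4: author = 4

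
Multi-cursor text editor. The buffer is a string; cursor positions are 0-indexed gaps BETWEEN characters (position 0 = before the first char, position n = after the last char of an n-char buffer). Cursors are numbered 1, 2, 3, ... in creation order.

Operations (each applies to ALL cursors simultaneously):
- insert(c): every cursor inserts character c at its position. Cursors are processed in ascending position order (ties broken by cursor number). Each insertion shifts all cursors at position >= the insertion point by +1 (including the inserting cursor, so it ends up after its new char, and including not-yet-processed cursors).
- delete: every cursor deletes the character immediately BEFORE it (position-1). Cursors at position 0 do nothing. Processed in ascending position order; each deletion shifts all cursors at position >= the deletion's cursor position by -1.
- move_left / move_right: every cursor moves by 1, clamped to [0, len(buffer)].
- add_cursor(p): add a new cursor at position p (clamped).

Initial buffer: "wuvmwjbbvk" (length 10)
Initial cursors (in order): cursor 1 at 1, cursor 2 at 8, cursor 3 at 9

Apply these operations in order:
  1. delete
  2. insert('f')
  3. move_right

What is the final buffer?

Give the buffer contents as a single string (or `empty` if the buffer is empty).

After op 1 (delete): buffer="uvmwjbk" (len 7), cursors c1@0 c2@6 c3@6, authorship .......
After op 2 (insert('f')): buffer="fuvmwjbffk" (len 10), cursors c1@1 c2@9 c3@9, authorship 1......23.
After op 3 (move_right): buffer="fuvmwjbffk" (len 10), cursors c1@2 c2@10 c3@10, authorship 1......23.

Answer: fuvmwjbffk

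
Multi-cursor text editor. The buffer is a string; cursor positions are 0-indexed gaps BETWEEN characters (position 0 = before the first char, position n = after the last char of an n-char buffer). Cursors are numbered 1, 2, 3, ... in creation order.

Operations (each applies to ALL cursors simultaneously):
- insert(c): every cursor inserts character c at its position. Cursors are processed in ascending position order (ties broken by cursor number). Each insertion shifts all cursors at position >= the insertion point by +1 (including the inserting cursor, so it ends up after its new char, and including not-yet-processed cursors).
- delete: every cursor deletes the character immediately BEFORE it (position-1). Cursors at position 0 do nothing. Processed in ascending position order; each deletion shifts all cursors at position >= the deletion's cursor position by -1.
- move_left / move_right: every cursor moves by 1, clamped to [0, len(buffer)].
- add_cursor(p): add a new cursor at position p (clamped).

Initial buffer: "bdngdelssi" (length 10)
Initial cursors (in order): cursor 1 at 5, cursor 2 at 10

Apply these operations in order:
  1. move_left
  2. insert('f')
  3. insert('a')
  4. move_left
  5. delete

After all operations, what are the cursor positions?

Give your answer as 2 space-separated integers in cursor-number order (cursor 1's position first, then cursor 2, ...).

Answer: 4 10

Derivation:
After op 1 (move_left): buffer="bdngdelssi" (len 10), cursors c1@4 c2@9, authorship ..........
After op 2 (insert('f')): buffer="bdngfdelssfi" (len 12), cursors c1@5 c2@11, authorship ....1.....2.
After op 3 (insert('a')): buffer="bdngfadelssfai" (len 14), cursors c1@6 c2@13, authorship ....11.....22.
After op 4 (move_left): buffer="bdngfadelssfai" (len 14), cursors c1@5 c2@12, authorship ....11.....22.
After op 5 (delete): buffer="bdngadelssai" (len 12), cursors c1@4 c2@10, authorship ....1.....2.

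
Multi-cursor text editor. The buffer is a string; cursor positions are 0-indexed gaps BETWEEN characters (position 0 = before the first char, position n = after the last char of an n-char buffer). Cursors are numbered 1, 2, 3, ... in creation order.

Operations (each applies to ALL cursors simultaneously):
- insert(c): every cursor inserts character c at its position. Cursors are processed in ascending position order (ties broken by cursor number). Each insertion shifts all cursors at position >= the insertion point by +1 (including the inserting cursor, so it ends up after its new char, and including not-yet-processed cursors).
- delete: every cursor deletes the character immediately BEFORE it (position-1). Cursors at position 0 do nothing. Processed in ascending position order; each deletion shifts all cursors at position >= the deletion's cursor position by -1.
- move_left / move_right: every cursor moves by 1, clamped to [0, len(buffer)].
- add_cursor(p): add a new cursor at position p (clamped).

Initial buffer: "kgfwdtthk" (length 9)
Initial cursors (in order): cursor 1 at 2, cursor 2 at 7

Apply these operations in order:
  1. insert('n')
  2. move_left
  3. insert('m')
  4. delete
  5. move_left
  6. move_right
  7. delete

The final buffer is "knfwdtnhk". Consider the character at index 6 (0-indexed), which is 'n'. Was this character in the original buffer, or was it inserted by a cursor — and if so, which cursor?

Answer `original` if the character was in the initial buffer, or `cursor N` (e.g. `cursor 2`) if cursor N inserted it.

Answer: cursor 2

Derivation:
After op 1 (insert('n')): buffer="kgnfwdttnhk" (len 11), cursors c1@3 c2@9, authorship ..1.....2..
After op 2 (move_left): buffer="kgnfwdttnhk" (len 11), cursors c1@2 c2@8, authorship ..1.....2..
After op 3 (insert('m')): buffer="kgmnfwdttmnhk" (len 13), cursors c1@3 c2@10, authorship ..11.....22..
After op 4 (delete): buffer="kgnfwdttnhk" (len 11), cursors c1@2 c2@8, authorship ..1.....2..
After op 5 (move_left): buffer="kgnfwdttnhk" (len 11), cursors c1@1 c2@7, authorship ..1.....2..
After op 6 (move_right): buffer="kgnfwdttnhk" (len 11), cursors c1@2 c2@8, authorship ..1.....2..
After op 7 (delete): buffer="knfwdtnhk" (len 9), cursors c1@1 c2@6, authorship .1....2..
Authorship (.=original, N=cursor N): . 1 . . . . 2 . .
Index 6: author = 2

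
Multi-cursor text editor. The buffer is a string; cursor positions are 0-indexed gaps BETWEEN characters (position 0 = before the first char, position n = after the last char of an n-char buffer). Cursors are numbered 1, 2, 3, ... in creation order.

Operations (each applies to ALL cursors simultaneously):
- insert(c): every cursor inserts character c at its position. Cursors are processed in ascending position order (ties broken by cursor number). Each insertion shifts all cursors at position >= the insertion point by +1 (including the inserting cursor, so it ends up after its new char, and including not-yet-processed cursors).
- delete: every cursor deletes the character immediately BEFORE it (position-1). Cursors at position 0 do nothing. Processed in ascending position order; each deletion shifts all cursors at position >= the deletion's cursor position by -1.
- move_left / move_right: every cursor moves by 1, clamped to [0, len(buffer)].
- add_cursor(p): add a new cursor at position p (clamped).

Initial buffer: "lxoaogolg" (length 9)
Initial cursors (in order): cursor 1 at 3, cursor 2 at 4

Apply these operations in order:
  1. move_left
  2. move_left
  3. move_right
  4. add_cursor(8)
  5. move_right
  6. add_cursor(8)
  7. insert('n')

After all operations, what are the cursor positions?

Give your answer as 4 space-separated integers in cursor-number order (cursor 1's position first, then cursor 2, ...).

After op 1 (move_left): buffer="lxoaogolg" (len 9), cursors c1@2 c2@3, authorship .........
After op 2 (move_left): buffer="lxoaogolg" (len 9), cursors c1@1 c2@2, authorship .........
After op 3 (move_right): buffer="lxoaogolg" (len 9), cursors c1@2 c2@3, authorship .........
After op 4 (add_cursor(8)): buffer="lxoaogolg" (len 9), cursors c1@2 c2@3 c3@8, authorship .........
After op 5 (move_right): buffer="lxoaogolg" (len 9), cursors c1@3 c2@4 c3@9, authorship .........
After op 6 (add_cursor(8)): buffer="lxoaogolg" (len 9), cursors c1@3 c2@4 c4@8 c3@9, authorship .........
After op 7 (insert('n')): buffer="lxonanogolngn" (len 13), cursors c1@4 c2@6 c4@11 c3@13, authorship ...1.2....4.3

Answer: 4 6 13 11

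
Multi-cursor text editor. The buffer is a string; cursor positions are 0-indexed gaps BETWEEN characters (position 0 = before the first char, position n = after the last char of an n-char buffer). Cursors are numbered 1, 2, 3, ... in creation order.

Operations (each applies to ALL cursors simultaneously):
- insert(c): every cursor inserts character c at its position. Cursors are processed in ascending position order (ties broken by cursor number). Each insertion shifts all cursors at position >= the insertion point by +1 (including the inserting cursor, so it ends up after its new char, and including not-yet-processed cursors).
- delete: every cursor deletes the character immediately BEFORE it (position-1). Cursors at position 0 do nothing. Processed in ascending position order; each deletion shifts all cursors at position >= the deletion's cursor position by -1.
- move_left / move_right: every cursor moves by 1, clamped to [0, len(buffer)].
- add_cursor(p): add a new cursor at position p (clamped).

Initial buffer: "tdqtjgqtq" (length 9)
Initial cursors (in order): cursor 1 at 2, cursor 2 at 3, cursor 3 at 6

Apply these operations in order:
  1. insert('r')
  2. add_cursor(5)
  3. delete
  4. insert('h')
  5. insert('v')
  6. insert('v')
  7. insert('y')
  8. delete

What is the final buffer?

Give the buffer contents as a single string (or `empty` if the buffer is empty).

After op 1 (insert('r')): buffer="tdrqrtjgrqtq" (len 12), cursors c1@3 c2@5 c3@9, authorship ..1.2...3...
After op 2 (add_cursor(5)): buffer="tdrqrtjgrqtq" (len 12), cursors c1@3 c2@5 c4@5 c3@9, authorship ..1.2...3...
After op 3 (delete): buffer="tdtjgqtq" (len 8), cursors c1@2 c2@2 c4@2 c3@5, authorship ........
After op 4 (insert('h')): buffer="tdhhhtjghqtq" (len 12), cursors c1@5 c2@5 c4@5 c3@9, authorship ..124...3...
After op 5 (insert('v')): buffer="tdhhhvvvtjghvqtq" (len 16), cursors c1@8 c2@8 c4@8 c3@13, authorship ..124124...33...
After op 6 (insert('v')): buffer="tdhhhvvvvvvtjghvvqtq" (len 20), cursors c1@11 c2@11 c4@11 c3@17, authorship ..124124124...333...
After op 7 (insert('y')): buffer="tdhhhvvvvvvyyytjghvvyqtq" (len 24), cursors c1@14 c2@14 c4@14 c3@21, authorship ..124124124124...3333...
After op 8 (delete): buffer="tdhhhvvvvvvtjghvvqtq" (len 20), cursors c1@11 c2@11 c4@11 c3@17, authorship ..124124124...333...

Answer: tdhhhvvvvvvtjghvvqtq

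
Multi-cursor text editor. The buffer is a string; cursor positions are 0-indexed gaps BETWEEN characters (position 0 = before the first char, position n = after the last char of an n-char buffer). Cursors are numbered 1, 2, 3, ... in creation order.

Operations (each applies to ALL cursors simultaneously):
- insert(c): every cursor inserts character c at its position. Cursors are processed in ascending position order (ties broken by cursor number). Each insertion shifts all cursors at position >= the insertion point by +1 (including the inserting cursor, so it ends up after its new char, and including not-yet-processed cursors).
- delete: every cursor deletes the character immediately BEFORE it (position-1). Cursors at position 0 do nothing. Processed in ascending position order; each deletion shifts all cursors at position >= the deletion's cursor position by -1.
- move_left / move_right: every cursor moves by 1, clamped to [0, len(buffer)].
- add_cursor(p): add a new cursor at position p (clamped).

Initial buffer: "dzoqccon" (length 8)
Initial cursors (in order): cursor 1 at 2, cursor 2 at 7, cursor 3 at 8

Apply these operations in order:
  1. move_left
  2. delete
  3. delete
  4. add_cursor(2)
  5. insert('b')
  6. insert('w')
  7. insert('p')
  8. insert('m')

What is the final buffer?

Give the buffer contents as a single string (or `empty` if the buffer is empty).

Answer: bwpmzobbbwwwpppmmmn

Derivation:
After op 1 (move_left): buffer="dzoqccon" (len 8), cursors c1@1 c2@6 c3@7, authorship ........
After op 2 (delete): buffer="zoqcn" (len 5), cursors c1@0 c2@4 c3@4, authorship .....
After op 3 (delete): buffer="zon" (len 3), cursors c1@0 c2@2 c3@2, authorship ...
After op 4 (add_cursor(2)): buffer="zon" (len 3), cursors c1@0 c2@2 c3@2 c4@2, authorship ...
After op 5 (insert('b')): buffer="bzobbbn" (len 7), cursors c1@1 c2@6 c3@6 c4@6, authorship 1..234.
After op 6 (insert('w')): buffer="bwzobbbwwwn" (len 11), cursors c1@2 c2@10 c3@10 c4@10, authorship 11..234234.
After op 7 (insert('p')): buffer="bwpzobbbwwwpppn" (len 15), cursors c1@3 c2@14 c3@14 c4@14, authorship 111..234234234.
After op 8 (insert('m')): buffer="bwpmzobbbwwwpppmmmn" (len 19), cursors c1@4 c2@18 c3@18 c4@18, authorship 1111..234234234234.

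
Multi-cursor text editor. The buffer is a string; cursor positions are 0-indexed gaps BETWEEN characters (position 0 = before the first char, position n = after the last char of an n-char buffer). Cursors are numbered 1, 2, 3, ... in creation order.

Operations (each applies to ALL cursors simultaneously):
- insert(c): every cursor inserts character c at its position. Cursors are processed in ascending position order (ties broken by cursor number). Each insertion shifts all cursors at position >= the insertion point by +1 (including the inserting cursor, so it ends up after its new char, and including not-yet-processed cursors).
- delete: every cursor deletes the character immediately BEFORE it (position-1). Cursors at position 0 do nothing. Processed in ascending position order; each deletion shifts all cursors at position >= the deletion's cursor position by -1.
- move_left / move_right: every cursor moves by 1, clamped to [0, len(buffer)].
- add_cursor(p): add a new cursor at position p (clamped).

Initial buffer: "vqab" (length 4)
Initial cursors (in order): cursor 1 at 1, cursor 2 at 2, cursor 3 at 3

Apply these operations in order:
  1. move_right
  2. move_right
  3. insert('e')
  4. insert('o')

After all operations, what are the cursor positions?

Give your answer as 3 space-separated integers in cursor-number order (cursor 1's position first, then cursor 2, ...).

After op 1 (move_right): buffer="vqab" (len 4), cursors c1@2 c2@3 c3@4, authorship ....
After op 2 (move_right): buffer="vqab" (len 4), cursors c1@3 c2@4 c3@4, authorship ....
After op 3 (insert('e')): buffer="vqaebee" (len 7), cursors c1@4 c2@7 c3@7, authorship ...1.23
After op 4 (insert('o')): buffer="vqaeobeeoo" (len 10), cursors c1@5 c2@10 c3@10, authorship ...11.2323

Answer: 5 10 10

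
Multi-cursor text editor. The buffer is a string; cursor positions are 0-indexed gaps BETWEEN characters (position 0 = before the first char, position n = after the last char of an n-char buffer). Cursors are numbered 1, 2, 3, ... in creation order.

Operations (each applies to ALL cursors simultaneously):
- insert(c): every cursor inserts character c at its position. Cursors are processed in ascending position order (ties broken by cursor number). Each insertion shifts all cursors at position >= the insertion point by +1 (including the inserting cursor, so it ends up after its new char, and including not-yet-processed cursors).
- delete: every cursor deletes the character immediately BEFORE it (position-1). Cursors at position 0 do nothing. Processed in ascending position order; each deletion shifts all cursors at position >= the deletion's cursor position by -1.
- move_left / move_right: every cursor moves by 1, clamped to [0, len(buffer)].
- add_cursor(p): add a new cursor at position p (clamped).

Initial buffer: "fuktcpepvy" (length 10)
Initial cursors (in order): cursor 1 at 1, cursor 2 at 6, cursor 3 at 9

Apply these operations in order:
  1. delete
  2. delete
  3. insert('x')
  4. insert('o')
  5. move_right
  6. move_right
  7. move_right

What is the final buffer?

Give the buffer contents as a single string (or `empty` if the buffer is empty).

After op 1 (delete): buffer="uktcepy" (len 7), cursors c1@0 c2@4 c3@6, authorship .......
After op 2 (delete): buffer="uktey" (len 5), cursors c1@0 c2@3 c3@4, authorship .....
After op 3 (insert('x')): buffer="xuktxexy" (len 8), cursors c1@1 c2@5 c3@7, authorship 1...2.3.
After op 4 (insert('o')): buffer="xouktxoexoy" (len 11), cursors c1@2 c2@7 c3@10, authorship 11...22.33.
After op 5 (move_right): buffer="xouktxoexoy" (len 11), cursors c1@3 c2@8 c3@11, authorship 11...22.33.
After op 6 (move_right): buffer="xouktxoexoy" (len 11), cursors c1@4 c2@9 c3@11, authorship 11...22.33.
After op 7 (move_right): buffer="xouktxoexoy" (len 11), cursors c1@5 c2@10 c3@11, authorship 11...22.33.

Answer: xouktxoexoy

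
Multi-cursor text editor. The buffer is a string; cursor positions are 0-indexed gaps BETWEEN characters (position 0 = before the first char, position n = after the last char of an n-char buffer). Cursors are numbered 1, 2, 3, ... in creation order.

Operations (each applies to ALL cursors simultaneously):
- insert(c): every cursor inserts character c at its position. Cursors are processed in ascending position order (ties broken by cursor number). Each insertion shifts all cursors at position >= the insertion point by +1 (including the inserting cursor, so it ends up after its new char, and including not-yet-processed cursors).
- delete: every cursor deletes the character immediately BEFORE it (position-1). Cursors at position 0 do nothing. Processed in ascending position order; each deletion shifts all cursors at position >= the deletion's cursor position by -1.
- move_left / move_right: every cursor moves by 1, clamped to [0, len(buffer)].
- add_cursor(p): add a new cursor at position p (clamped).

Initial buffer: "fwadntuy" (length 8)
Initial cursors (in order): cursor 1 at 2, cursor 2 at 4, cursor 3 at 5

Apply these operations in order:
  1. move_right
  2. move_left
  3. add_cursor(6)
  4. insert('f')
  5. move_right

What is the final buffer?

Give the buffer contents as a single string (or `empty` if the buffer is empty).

Answer: fwfadfnftfuy

Derivation:
After op 1 (move_right): buffer="fwadntuy" (len 8), cursors c1@3 c2@5 c3@6, authorship ........
After op 2 (move_left): buffer="fwadntuy" (len 8), cursors c1@2 c2@4 c3@5, authorship ........
After op 3 (add_cursor(6)): buffer="fwadntuy" (len 8), cursors c1@2 c2@4 c3@5 c4@6, authorship ........
After op 4 (insert('f')): buffer="fwfadfnftfuy" (len 12), cursors c1@3 c2@6 c3@8 c4@10, authorship ..1..2.3.4..
After op 5 (move_right): buffer="fwfadfnftfuy" (len 12), cursors c1@4 c2@7 c3@9 c4@11, authorship ..1..2.3.4..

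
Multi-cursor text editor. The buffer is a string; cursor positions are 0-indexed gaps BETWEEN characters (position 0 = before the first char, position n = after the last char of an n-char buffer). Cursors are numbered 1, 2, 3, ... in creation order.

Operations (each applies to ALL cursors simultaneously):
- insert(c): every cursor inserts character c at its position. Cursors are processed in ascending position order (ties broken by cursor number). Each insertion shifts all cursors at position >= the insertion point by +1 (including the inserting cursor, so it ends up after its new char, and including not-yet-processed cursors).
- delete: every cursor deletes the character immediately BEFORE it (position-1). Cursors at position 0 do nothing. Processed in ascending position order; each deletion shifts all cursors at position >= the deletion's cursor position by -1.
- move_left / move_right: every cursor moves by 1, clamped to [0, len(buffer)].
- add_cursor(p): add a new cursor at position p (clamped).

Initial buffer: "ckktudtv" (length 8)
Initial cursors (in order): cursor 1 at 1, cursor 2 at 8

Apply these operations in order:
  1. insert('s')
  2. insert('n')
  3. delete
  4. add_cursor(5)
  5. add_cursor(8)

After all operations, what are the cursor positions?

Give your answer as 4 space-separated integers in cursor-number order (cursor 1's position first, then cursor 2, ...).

After op 1 (insert('s')): buffer="cskktudtvs" (len 10), cursors c1@2 c2@10, authorship .1.......2
After op 2 (insert('n')): buffer="csnkktudtvsn" (len 12), cursors c1@3 c2@12, authorship .11.......22
After op 3 (delete): buffer="cskktudtvs" (len 10), cursors c1@2 c2@10, authorship .1.......2
After op 4 (add_cursor(5)): buffer="cskktudtvs" (len 10), cursors c1@2 c3@5 c2@10, authorship .1.......2
After op 5 (add_cursor(8)): buffer="cskktudtvs" (len 10), cursors c1@2 c3@5 c4@8 c2@10, authorship .1.......2

Answer: 2 10 5 8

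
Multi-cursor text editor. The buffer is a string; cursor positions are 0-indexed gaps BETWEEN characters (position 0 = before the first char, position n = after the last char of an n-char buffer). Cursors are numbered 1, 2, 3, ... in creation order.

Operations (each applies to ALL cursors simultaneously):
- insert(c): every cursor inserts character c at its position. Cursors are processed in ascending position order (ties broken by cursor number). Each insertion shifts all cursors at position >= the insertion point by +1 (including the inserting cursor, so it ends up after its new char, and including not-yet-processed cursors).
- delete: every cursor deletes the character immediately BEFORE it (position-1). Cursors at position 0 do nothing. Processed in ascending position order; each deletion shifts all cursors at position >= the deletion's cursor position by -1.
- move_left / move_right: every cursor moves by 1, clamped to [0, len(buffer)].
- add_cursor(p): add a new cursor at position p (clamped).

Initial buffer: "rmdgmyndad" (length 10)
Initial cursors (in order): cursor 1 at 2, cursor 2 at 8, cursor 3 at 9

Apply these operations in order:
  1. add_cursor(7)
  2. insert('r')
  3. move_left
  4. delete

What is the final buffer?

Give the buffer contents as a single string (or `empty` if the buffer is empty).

Answer: rrdgmyrrrd

Derivation:
After op 1 (add_cursor(7)): buffer="rmdgmyndad" (len 10), cursors c1@2 c4@7 c2@8 c3@9, authorship ..........
After op 2 (insert('r')): buffer="rmrdgmynrdrard" (len 14), cursors c1@3 c4@9 c2@11 c3@13, authorship ..1.....4.2.3.
After op 3 (move_left): buffer="rmrdgmynrdrard" (len 14), cursors c1@2 c4@8 c2@10 c3@12, authorship ..1.....4.2.3.
After op 4 (delete): buffer="rrdgmyrrrd" (len 10), cursors c1@1 c4@6 c2@7 c3@8, authorship .1....423.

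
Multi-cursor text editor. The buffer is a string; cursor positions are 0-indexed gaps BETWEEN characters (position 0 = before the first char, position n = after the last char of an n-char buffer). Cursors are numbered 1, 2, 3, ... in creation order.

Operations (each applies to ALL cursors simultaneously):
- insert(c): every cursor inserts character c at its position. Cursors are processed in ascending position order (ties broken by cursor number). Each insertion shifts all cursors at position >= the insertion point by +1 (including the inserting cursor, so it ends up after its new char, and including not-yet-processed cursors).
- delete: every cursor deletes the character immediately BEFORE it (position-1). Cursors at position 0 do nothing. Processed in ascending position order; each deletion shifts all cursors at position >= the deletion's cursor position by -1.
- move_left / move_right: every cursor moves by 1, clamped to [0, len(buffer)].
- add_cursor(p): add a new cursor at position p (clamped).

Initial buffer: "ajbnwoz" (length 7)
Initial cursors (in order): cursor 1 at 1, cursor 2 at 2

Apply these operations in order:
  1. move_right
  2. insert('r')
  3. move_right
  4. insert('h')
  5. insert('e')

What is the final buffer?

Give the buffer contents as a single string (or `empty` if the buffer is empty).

Answer: ajrbhernhewoz

Derivation:
After op 1 (move_right): buffer="ajbnwoz" (len 7), cursors c1@2 c2@3, authorship .......
After op 2 (insert('r')): buffer="ajrbrnwoz" (len 9), cursors c1@3 c2@5, authorship ..1.2....
After op 3 (move_right): buffer="ajrbrnwoz" (len 9), cursors c1@4 c2@6, authorship ..1.2....
After op 4 (insert('h')): buffer="ajrbhrnhwoz" (len 11), cursors c1@5 c2@8, authorship ..1.12.2...
After op 5 (insert('e')): buffer="ajrbhernhewoz" (len 13), cursors c1@6 c2@10, authorship ..1.112.22...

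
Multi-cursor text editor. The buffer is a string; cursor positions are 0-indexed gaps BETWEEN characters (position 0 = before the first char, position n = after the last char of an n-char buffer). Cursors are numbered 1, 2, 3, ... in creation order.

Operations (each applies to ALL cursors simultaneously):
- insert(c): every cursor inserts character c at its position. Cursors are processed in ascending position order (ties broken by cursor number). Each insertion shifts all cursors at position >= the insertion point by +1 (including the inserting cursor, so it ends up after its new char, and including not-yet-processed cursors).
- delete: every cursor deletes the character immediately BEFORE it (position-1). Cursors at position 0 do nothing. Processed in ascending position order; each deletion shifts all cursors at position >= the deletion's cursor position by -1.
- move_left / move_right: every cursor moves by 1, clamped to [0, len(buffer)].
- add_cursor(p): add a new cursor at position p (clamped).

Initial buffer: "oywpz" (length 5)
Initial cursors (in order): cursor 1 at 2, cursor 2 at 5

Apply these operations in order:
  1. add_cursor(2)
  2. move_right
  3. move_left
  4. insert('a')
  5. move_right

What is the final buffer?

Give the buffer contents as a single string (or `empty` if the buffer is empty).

Answer: oyaawpaz

Derivation:
After op 1 (add_cursor(2)): buffer="oywpz" (len 5), cursors c1@2 c3@2 c2@5, authorship .....
After op 2 (move_right): buffer="oywpz" (len 5), cursors c1@3 c3@3 c2@5, authorship .....
After op 3 (move_left): buffer="oywpz" (len 5), cursors c1@2 c3@2 c2@4, authorship .....
After op 4 (insert('a')): buffer="oyaawpaz" (len 8), cursors c1@4 c3@4 c2@7, authorship ..13..2.
After op 5 (move_right): buffer="oyaawpaz" (len 8), cursors c1@5 c3@5 c2@8, authorship ..13..2.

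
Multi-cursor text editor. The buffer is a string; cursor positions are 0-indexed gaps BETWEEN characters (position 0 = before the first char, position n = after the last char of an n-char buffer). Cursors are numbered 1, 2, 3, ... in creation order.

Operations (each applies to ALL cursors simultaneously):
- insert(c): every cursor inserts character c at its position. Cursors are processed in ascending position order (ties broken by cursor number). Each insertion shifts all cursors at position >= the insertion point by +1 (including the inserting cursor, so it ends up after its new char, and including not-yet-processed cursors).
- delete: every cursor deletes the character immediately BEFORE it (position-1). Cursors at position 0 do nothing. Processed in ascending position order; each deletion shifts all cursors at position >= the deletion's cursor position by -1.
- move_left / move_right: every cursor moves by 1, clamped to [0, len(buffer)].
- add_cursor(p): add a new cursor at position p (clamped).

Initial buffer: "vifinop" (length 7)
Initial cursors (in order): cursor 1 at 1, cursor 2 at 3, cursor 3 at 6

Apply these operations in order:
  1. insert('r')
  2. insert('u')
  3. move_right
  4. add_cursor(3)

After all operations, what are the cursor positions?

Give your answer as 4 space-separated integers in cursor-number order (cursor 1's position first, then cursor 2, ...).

After op 1 (insert('r')): buffer="vrifrinorp" (len 10), cursors c1@2 c2@5 c3@9, authorship .1..2...3.
After op 2 (insert('u')): buffer="vruifruinorup" (len 13), cursors c1@3 c2@7 c3@12, authorship .11..22...33.
After op 3 (move_right): buffer="vruifruinorup" (len 13), cursors c1@4 c2@8 c3@13, authorship .11..22...33.
After op 4 (add_cursor(3)): buffer="vruifruinorup" (len 13), cursors c4@3 c1@4 c2@8 c3@13, authorship .11..22...33.

Answer: 4 8 13 3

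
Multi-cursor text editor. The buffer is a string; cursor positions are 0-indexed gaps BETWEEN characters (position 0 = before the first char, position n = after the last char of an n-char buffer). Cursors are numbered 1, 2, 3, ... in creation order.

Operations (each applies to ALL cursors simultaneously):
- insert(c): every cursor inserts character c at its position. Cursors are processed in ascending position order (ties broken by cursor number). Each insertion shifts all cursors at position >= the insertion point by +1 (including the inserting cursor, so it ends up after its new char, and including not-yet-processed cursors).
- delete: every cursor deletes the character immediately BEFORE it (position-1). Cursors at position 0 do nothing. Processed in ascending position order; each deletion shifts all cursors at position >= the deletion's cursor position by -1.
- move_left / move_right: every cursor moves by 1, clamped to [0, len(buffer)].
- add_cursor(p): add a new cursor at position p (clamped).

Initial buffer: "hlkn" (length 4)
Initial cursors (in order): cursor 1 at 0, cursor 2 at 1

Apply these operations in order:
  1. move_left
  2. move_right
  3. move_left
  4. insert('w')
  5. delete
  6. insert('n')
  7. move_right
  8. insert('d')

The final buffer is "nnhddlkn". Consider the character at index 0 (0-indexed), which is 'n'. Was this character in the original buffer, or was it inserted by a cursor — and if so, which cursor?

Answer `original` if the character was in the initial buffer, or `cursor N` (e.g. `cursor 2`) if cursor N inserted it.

After op 1 (move_left): buffer="hlkn" (len 4), cursors c1@0 c2@0, authorship ....
After op 2 (move_right): buffer="hlkn" (len 4), cursors c1@1 c2@1, authorship ....
After op 3 (move_left): buffer="hlkn" (len 4), cursors c1@0 c2@0, authorship ....
After op 4 (insert('w')): buffer="wwhlkn" (len 6), cursors c1@2 c2@2, authorship 12....
After op 5 (delete): buffer="hlkn" (len 4), cursors c1@0 c2@0, authorship ....
After op 6 (insert('n')): buffer="nnhlkn" (len 6), cursors c1@2 c2@2, authorship 12....
After op 7 (move_right): buffer="nnhlkn" (len 6), cursors c1@3 c2@3, authorship 12....
After op 8 (insert('d')): buffer="nnhddlkn" (len 8), cursors c1@5 c2@5, authorship 12.12...
Authorship (.=original, N=cursor N): 1 2 . 1 2 . . .
Index 0: author = 1

Answer: cursor 1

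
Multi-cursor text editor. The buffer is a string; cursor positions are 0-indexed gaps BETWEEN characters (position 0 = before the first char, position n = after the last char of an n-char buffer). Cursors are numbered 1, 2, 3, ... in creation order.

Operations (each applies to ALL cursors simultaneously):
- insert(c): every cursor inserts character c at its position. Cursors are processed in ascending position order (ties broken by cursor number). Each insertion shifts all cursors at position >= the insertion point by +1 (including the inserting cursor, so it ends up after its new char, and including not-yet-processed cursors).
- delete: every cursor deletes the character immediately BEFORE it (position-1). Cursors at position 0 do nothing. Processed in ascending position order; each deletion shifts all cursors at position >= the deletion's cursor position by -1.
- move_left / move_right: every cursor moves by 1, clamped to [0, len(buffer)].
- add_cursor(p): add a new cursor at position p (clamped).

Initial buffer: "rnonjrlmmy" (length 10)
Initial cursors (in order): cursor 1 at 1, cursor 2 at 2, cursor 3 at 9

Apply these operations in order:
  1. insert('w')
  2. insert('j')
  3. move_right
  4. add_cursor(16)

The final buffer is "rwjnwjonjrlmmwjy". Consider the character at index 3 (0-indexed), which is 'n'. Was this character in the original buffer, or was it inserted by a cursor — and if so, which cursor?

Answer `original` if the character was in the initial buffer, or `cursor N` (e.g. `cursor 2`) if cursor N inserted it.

After op 1 (insert('w')): buffer="rwnwonjrlmmwy" (len 13), cursors c1@2 c2@4 c3@12, authorship .1.2.......3.
After op 2 (insert('j')): buffer="rwjnwjonjrlmmwjy" (len 16), cursors c1@3 c2@6 c3@15, authorship .11.22.......33.
After op 3 (move_right): buffer="rwjnwjonjrlmmwjy" (len 16), cursors c1@4 c2@7 c3@16, authorship .11.22.......33.
After op 4 (add_cursor(16)): buffer="rwjnwjonjrlmmwjy" (len 16), cursors c1@4 c2@7 c3@16 c4@16, authorship .11.22.......33.
Authorship (.=original, N=cursor N): . 1 1 . 2 2 . . . . . . . 3 3 .
Index 3: author = original

Answer: original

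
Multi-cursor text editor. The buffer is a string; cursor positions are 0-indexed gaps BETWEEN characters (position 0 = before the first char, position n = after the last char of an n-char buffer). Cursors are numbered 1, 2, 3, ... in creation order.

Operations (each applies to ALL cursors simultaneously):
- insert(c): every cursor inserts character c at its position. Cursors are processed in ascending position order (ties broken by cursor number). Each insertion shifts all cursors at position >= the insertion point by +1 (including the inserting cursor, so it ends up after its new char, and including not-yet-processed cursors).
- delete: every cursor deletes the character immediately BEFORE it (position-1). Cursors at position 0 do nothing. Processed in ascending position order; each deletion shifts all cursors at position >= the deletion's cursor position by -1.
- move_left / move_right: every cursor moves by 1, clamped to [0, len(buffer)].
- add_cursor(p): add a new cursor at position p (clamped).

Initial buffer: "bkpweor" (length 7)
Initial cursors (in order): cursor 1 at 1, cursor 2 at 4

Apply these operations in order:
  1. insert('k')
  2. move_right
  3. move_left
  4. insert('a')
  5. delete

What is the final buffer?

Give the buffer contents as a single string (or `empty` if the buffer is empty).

After op 1 (insert('k')): buffer="bkkpwkeor" (len 9), cursors c1@2 c2@6, authorship .1...2...
After op 2 (move_right): buffer="bkkpwkeor" (len 9), cursors c1@3 c2@7, authorship .1...2...
After op 3 (move_left): buffer="bkkpwkeor" (len 9), cursors c1@2 c2@6, authorship .1...2...
After op 4 (insert('a')): buffer="bkakpwkaeor" (len 11), cursors c1@3 c2@8, authorship .11...22...
After op 5 (delete): buffer="bkkpwkeor" (len 9), cursors c1@2 c2@6, authorship .1...2...

Answer: bkkpwkeor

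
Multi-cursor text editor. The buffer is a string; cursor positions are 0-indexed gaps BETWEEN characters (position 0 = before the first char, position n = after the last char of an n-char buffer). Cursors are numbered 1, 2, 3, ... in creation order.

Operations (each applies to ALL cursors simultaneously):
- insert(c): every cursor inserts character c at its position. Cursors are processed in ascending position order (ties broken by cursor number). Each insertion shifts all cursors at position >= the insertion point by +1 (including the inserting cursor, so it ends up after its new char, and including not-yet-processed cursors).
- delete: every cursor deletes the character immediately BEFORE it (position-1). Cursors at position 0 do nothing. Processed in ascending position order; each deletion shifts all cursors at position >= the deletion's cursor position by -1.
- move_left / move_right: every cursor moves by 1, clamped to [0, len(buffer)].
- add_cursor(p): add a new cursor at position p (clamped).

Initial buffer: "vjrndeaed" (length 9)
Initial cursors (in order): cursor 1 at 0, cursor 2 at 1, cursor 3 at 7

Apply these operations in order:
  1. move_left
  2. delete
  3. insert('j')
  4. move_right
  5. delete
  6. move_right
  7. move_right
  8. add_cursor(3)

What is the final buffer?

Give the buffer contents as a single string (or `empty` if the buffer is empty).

Answer: jjrndjed

Derivation:
After op 1 (move_left): buffer="vjrndeaed" (len 9), cursors c1@0 c2@0 c3@6, authorship .........
After op 2 (delete): buffer="vjrndaed" (len 8), cursors c1@0 c2@0 c3@5, authorship ........
After op 3 (insert('j')): buffer="jjvjrndjaed" (len 11), cursors c1@2 c2@2 c3@8, authorship 12.....3...
After op 4 (move_right): buffer="jjvjrndjaed" (len 11), cursors c1@3 c2@3 c3@9, authorship 12.....3...
After op 5 (delete): buffer="jjrndjed" (len 8), cursors c1@1 c2@1 c3@6, authorship 1....3..
After op 6 (move_right): buffer="jjrndjed" (len 8), cursors c1@2 c2@2 c3@7, authorship 1....3..
After op 7 (move_right): buffer="jjrndjed" (len 8), cursors c1@3 c2@3 c3@8, authorship 1....3..
After op 8 (add_cursor(3)): buffer="jjrndjed" (len 8), cursors c1@3 c2@3 c4@3 c3@8, authorship 1....3..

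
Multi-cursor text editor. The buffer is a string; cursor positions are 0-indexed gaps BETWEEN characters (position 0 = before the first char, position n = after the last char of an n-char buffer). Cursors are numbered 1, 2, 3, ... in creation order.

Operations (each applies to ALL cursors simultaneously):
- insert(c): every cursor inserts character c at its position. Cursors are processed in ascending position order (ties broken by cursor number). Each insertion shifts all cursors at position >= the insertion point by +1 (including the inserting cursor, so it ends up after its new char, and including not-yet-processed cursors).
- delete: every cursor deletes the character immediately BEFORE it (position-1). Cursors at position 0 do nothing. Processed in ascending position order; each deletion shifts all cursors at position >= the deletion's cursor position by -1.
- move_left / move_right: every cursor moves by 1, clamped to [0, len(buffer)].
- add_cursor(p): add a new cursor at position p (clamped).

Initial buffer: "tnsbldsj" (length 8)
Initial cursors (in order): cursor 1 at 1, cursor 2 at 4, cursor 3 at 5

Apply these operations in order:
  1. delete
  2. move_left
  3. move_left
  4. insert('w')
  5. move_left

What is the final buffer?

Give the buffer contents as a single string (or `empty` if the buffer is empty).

After op 1 (delete): buffer="nsdsj" (len 5), cursors c1@0 c2@2 c3@2, authorship .....
After op 2 (move_left): buffer="nsdsj" (len 5), cursors c1@0 c2@1 c3@1, authorship .....
After op 3 (move_left): buffer="nsdsj" (len 5), cursors c1@0 c2@0 c3@0, authorship .....
After op 4 (insert('w')): buffer="wwwnsdsj" (len 8), cursors c1@3 c2@3 c3@3, authorship 123.....
After op 5 (move_left): buffer="wwwnsdsj" (len 8), cursors c1@2 c2@2 c3@2, authorship 123.....

Answer: wwwnsdsj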